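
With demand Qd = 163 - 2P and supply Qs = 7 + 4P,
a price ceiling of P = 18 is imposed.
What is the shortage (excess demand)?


At P = 18:
Qd = 163 - 2*18 = 127
Qs = 7 + 4*18 = 79
Shortage = Qd - Qs = 127 - 79 = 48

48


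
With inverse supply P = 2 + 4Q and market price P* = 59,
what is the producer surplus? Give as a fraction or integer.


Minimum supply price (at Q=0): P_min = 2
Quantity supplied at P* = 59:
Q* = (59 - 2)/4 = 57/4
PS = (1/2) * Q* * (P* - P_min)
PS = (1/2) * 57/4 * (59 - 2)
PS = (1/2) * 57/4 * 57 = 3249/8

3249/8


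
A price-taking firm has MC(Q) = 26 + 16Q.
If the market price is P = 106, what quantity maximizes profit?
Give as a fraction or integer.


In perfect competition, profit is maximized where P = MC.
106 = 26 + 16Q
80 = 16Q
Q* = 80/16 = 5

5


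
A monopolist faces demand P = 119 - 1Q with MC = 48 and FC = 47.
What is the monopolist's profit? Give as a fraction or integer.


MR = MC: 119 - 2Q = 48
Q* = 71/2
P* = 119 - 1*71/2 = 167/2
Profit = (P* - MC)*Q* - FC
= (167/2 - 48)*71/2 - 47
= 71/2*71/2 - 47
= 5041/4 - 47 = 4853/4

4853/4


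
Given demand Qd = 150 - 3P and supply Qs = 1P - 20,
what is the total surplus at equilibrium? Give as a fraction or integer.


Find equilibrium: 150 - 3P = 1P - 20
150 + 20 = 4P
P* = 170/4 = 85/2
Q* = 1*85/2 - 20 = 45/2
Inverse demand: P = 50 - Q/3, so P_max = 50
Inverse supply: P = 20 + Q/1, so P_min = 20
CS = (1/2) * 45/2 * (50 - 85/2) = 675/8
PS = (1/2) * 45/2 * (85/2 - 20) = 2025/8
TS = CS + PS = 675/8 + 2025/8 = 675/2

675/2


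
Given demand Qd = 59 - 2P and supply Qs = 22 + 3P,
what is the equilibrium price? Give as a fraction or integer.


At equilibrium, Qd = Qs.
59 - 2P = 22 + 3P
59 - 22 = 2P + 3P
37 = 5P
P* = 37/5 = 37/5

37/5


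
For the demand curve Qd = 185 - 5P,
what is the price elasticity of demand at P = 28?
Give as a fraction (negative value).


dQ/dP = -5
At P = 28: Q = 185 - 5*28 = 45
E = (dQ/dP)(P/Q) = (-5)(28/45) = -28/9

-28/9


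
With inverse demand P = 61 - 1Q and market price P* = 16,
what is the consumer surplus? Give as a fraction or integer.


Maximum willingness to pay (at Q=0): P_max = 61
Quantity demanded at P* = 16:
Q* = (61 - 16)/1 = 45
CS = (1/2) * Q* * (P_max - P*)
CS = (1/2) * 45 * (61 - 16)
CS = (1/2) * 45 * 45 = 2025/2

2025/2


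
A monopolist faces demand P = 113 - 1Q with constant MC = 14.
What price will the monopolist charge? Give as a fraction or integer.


MR = 113 - 2Q
Set MR = MC: 113 - 2Q = 14
Q* = 99/2
Substitute into demand:
P* = 113 - 1*99/2 = 127/2

127/2


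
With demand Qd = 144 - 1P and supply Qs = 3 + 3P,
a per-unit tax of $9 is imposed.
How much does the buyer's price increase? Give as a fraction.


With a per-unit tax, the buyer's price increase depends on relative slopes.
Supply slope: d = 3, Demand slope: b = 1
Buyer's price increase = d * tax / (b + d)
= 3 * 9 / (1 + 3)
= 27 / 4 = 27/4

27/4


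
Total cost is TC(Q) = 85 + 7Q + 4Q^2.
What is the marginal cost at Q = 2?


MC = dTC/dQ = 7 + 2*4*Q
At Q = 2:
MC = 7 + 8*2
MC = 7 + 16 = 23

23


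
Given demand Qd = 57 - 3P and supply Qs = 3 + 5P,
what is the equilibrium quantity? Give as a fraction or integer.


First find equilibrium price:
57 - 3P = 3 + 5P
P* = 54/8 = 27/4
Then substitute into demand:
Q* = 57 - 3 * 27/4 = 147/4

147/4


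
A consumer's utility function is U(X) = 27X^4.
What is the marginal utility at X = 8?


MU = dU/dX = 27*4*X^(4-1)
MU = 108*X^3
At X = 8:
MU = 108 * 8^3
MU = 108 * 512 = 55296

55296


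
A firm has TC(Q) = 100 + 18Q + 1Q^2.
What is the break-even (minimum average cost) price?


AC(Q) = 100/Q + 18 + 1Q
To minimize: dAC/dQ = -100/Q^2 + 1 = 0
Q^2 = 100/1 = 100
Q* = 10
Min AC = 100/10 + 18 + 1*10
Min AC = 10 + 18 + 10 = 38

38


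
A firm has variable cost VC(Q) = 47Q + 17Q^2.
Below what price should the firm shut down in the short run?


AVC(Q) = VC(Q)/Q = 47 + 17Q
AVC is increasing in Q, so minimum AVC is at Q -> 0+.
Min AVC = 47
The firm should shut down if P < 47.

47


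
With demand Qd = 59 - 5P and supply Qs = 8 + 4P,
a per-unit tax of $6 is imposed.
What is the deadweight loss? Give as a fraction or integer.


Pre-tax equilibrium quantity: Q* = 92/3
Post-tax equilibrium quantity: Q_tax = 52/3
Reduction in quantity: Q* - Q_tax = 40/3
DWL = (1/2) * tax * (Q* - Q_tax)
DWL = (1/2) * 6 * 40/3 = 40

40


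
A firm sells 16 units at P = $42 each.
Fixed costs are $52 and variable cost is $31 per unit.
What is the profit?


Total Revenue = P * Q = 42 * 16 = $672
Total Cost = FC + VC*Q = 52 + 31*16 = $548
Profit = TR - TC = 672 - 548 = $124

$124


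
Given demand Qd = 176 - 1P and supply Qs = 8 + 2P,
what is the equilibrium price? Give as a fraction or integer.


At equilibrium, Qd = Qs.
176 - 1P = 8 + 2P
176 - 8 = 1P + 2P
168 = 3P
P* = 168/3 = 56

56


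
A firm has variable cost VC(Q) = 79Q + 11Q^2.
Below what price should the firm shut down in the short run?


AVC(Q) = VC(Q)/Q = 79 + 11Q
AVC is increasing in Q, so minimum AVC is at Q -> 0+.
Min AVC = 79
The firm should shut down if P < 79.

79


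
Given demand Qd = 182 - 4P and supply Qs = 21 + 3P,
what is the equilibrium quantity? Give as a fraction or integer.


First find equilibrium price:
182 - 4P = 21 + 3P
P* = 161/7 = 23
Then substitute into demand:
Q* = 182 - 4 * 23 = 90

90


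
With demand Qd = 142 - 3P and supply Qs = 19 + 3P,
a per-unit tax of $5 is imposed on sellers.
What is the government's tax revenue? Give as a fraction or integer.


With tax on sellers, new supply: Qs' = 19 + 3(P - 5)
= 4 + 3P
New equilibrium quantity:
Q_new = 73
Tax revenue = tax * Q_new = 5 * 73 = 365

365


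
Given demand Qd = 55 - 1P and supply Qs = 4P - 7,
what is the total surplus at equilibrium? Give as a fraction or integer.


Find equilibrium: 55 - 1P = 4P - 7
55 + 7 = 5P
P* = 62/5 = 62/5
Q* = 4*62/5 - 7 = 213/5
Inverse demand: P = 55 - Q/1, so P_max = 55
Inverse supply: P = 7/4 + Q/4, so P_min = 7/4
CS = (1/2) * 213/5 * (55 - 62/5) = 45369/50
PS = (1/2) * 213/5 * (62/5 - 7/4) = 45369/200
TS = CS + PS = 45369/50 + 45369/200 = 45369/40

45369/40


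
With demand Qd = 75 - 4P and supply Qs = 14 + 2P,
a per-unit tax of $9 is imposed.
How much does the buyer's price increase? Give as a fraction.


With a per-unit tax, the buyer's price increase depends on relative slopes.
Supply slope: d = 2, Demand slope: b = 4
Buyer's price increase = d * tax / (b + d)
= 2 * 9 / (4 + 2)
= 18 / 6 = 3

3


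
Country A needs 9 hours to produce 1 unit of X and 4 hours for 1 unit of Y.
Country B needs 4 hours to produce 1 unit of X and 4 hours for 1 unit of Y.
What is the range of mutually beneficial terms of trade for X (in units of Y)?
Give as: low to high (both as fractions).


Opportunity cost of X for Country A = hours_X / hours_Y = 9/4 = 9/4 units of Y
Opportunity cost of X for Country B = hours_X / hours_Y = 4/4 = 1 units of Y
Terms of trade must be between the two opportunity costs.
Range: 1 to 9/4

1 to 9/4


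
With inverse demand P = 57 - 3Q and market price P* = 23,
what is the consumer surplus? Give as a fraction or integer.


Maximum willingness to pay (at Q=0): P_max = 57
Quantity demanded at P* = 23:
Q* = (57 - 23)/3 = 34/3
CS = (1/2) * Q* * (P_max - P*)
CS = (1/2) * 34/3 * (57 - 23)
CS = (1/2) * 34/3 * 34 = 578/3

578/3


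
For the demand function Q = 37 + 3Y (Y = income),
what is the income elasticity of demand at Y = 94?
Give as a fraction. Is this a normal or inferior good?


dQ/dY = 3
At Y = 94: Q = 37 + 3*94 = 319
Ey = (dQ/dY)(Y/Q) = 3 * 94 / 319 = 282/319
Since Ey > 0, this is a normal good.

282/319 (normal good)


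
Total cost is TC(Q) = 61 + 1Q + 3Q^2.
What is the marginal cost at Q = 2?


MC = dTC/dQ = 1 + 2*3*Q
At Q = 2:
MC = 1 + 6*2
MC = 1 + 12 = 13

13


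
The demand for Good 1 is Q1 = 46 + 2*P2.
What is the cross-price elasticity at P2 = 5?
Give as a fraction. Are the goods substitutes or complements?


dQ1/dP2 = 2
At P2 = 5: Q1 = 46 + 2*5 = 56
Exy = (dQ1/dP2)(P2/Q1) = 2 * 5 / 56 = 5/28
Since Exy > 0, the goods are substitutes.

5/28 (substitutes)


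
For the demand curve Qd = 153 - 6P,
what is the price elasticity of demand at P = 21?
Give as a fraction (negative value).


dQ/dP = -6
At P = 21: Q = 153 - 6*21 = 27
E = (dQ/dP)(P/Q) = (-6)(21/27) = -14/3

-14/3


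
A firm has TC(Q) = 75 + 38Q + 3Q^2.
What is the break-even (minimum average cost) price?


AC(Q) = 75/Q + 38 + 3Q
To minimize: dAC/dQ = -75/Q^2 + 3 = 0
Q^2 = 75/3 = 25
Q* = 5
Min AC = 75/5 + 38 + 3*5
Min AC = 15 + 38 + 15 = 68

68


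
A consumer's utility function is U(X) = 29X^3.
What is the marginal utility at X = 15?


MU = dU/dX = 29*3*X^(3-1)
MU = 87*X^2
At X = 15:
MU = 87 * 15^2
MU = 87 * 225 = 19575

19575


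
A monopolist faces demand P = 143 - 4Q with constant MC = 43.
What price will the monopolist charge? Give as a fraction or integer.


MR = 143 - 8Q
Set MR = MC: 143 - 8Q = 43
Q* = 25/2
Substitute into demand:
P* = 143 - 4*25/2 = 93

93


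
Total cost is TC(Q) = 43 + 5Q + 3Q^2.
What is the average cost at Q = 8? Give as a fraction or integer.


TC(8) = 43 + 5*8 + 3*8^2
TC(8) = 43 + 40 + 192 = 275
AC = TC/Q = 275/8 = 275/8

275/8


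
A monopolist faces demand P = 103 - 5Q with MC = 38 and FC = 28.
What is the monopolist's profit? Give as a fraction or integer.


MR = MC: 103 - 10Q = 38
Q* = 13/2
P* = 103 - 5*13/2 = 141/2
Profit = (P* - MC)*Q* - FC
= (141/2 - 38)*13/2 - 28
= 65/2*13/2 - 28
= 845/4 - 28 = 733/4

733/4


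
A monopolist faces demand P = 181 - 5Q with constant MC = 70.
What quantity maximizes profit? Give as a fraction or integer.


TR = P*Q = (181 - 5Q)Q = 181Q - 5Q^2
MR = dTR/dQ = 181 - 10Q
Set MR = MC:
181 - 10Q = 70
111 = 10Q
Q* = 111/10 = 111/10

111/10


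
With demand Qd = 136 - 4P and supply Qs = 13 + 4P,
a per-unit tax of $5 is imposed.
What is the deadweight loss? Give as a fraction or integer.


Pre-tax equilibrium quantity: Q* = 149/2
Post-tax equilibrium quantity: Q_tax = 129/2
Reduction in quantity: Q* - Q_tax = 10
DWL = (1/2) * tax * (Q* - Q_tax)
DWL = (1/2) * 5 * 10 = 25

25


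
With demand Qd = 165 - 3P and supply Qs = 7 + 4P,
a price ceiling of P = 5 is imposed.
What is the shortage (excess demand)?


At P = 5:
Qd = 165 - 3*5 = 150
Qs = 7 + 4*5 = 27
Shortage = Qd - Qs = 150 - 27 = 123

123


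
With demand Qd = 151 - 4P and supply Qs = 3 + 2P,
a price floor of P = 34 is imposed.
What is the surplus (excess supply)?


At P = 34:
Qd = 151 - 4*34 = 15
Qs = 3 + 2*34 = 71
Surplus = Qs - Qd = 71 - 15 = 56

56


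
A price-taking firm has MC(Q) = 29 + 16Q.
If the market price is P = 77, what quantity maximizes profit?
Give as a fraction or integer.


In perfect competition, profit is maximized where P = MC.
77 = 29 + 16Q
48 = 16Q
Q* = 48/16 = 3

3


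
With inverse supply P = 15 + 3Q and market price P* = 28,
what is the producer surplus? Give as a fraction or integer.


Minimum supply price (at Q=0): P_min = 15
Quantity supplied at P* = 28:
Q* = (28 - 15)/3 = 13/3
PS = (1/2) * Q* * (P* - P_min)
PS = (1/2) * 13/3 * (28 - 15)
PS = (1/2) * 13/3 * 13 = 169/6

169/6


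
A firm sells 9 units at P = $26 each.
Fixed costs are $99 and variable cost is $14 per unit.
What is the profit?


Total Revenue = P * Q = 26 * 9 = $234
Total Cost = FC + VC*Q = 99 + 14*9 = $225
Profit = TR - TC = 234 - 225 = $9

$9


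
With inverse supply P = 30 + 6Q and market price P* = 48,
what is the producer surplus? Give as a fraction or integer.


Minimum supply price (at Q=0): P_min = 30
Quantity supplied at P* = 48:
Q* = (48 - 30)/6 = 3
PS = (1/2) * Q* * (P* - P_min)
PS = (1/2) * 3 * (48 - 30)
PS = (1/2) * 3 * 18 = 27

27


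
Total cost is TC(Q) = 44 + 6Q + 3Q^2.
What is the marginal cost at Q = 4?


MC = dTC/dQ = 6 + 2*3*Q
At Q = 4:
MC = 6 + 6*4
MC = 6 + 24 = 30

30


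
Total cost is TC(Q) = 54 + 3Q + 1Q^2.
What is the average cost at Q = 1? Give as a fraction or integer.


TC(1) = 54 + 3*1 + 1*1^2
TC(1) = 54 + 3 + 1 = 58
AC = TC/Q = 58/1 = 58

58


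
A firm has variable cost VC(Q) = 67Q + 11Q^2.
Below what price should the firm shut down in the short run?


AVC(Q) = VC(Q)/Q = 67 + 11Q
AVC is increasing in Q, so minimum AVC is at Q -> 0+.
Min AVC = 67
The firm should shut down if P < 67.

67


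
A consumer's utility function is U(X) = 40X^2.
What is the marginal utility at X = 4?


MU = dU/dX = 40*2*X^(2-1)
MU = 80*X^1
At X = 4:
MU = 80 * 4^1
MU = 80 * 4 = 320

320


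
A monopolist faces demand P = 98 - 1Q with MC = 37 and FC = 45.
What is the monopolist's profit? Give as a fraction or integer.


MR = MC: 98 - 2Q = 37
Q* = 61/2
P* = 98 - 1*61/2 = 135/2
Profit = (P* - MC)*Q* - FC
= (135/2 - 37)*61/2 - 45
= 61/2*61/2 - 45
= 3721/4 - 45 = 3541/4

3541/4


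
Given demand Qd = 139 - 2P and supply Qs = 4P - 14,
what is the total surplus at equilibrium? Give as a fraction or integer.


Find equilibrium: 139 - 2P = 4P - 14
139 + 14 = 6P
P* = 153/6 = 51/2
Q* = 4*51/2 - 14 = 88
Inverse demand: P = 139/2 - Q/2, so P_max = 139/2
Inverse supply: P = 7/2 + Q/4, so P_min = 7/2
CS = (1/2) * 88 * (139/2 - 51/2) = 1936
PS = (1/2) * 88 * (51/2 - 7/2) = 968
TS = CS + PS = 1936 + 968 = 2904

2904


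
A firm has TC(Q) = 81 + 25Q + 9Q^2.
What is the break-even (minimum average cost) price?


AC(Q) = 81/Q + 25 + 9Q
To minimize: dAC/dQ = -81/Q^2 + 9 = 0
Q^2 = 81/9 = 9
Q* = 3
Min AC = 81/3 + 25 + 9*3
Min AC = 27 + 25 + 27 = 79

79


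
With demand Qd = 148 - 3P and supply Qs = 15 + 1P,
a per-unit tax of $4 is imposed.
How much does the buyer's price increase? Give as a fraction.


With a per-unit tax, the buyer's price increase depends on relative slopes.
Supply slope: d = 1, Demand slope: b = 3
Buyer's price increase = d * tax / (b + d)
= 1 * 4 / (3 + 1)
= 4 / 4 = 1

1


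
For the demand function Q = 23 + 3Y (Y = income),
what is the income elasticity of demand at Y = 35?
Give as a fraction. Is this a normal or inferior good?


dQ/dY = 3
At Y = 35: Q = 23 + 3*35 = 128
Ey = (dQ/dY)(Y/Q) = 3 * 35 / 128 = 105/128
Since Ey > 0, this is a normal good.

105/128 (normal good)


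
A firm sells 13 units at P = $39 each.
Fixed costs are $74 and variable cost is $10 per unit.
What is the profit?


Total Revenue = P * Q = 39 * 13 = $507
Total Cost = FC + VC*Q = 74 + 10*13 = $204
Profit = TR - TC = 507 - 204 = $303

$303


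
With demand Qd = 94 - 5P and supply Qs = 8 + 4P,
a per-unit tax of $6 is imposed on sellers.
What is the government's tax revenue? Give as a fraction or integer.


With tax on sellers, new supply: Qs' = 8 + 4(P - 6)
= 4P - 16
New equilibrium quantity:
Q_new = 296/9
Tax revenue = tax * Q_new = 6 * 296/9 = 592/3

592/3


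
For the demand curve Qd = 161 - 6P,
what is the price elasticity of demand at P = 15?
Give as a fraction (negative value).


dQ/dP = -6
At P = 15: Q = 161 - 6*15 = 71
E = (dQ/dP)(P/Q) = (-6)(15/71) = -90/71

-90/71


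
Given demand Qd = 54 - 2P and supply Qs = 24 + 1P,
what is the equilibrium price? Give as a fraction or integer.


At equilibrium, Qd = Qs.
54 - 2P = 24 + 1P
54 - 24 = 2P + 1P
30 = 3P
P* = 30/3 = 10

10


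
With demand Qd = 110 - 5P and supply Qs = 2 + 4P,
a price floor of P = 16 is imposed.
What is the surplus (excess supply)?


At P = 16:
Qd = 110 - 5*16 = 30
Qs = 2 + 4*16 = 66
Surplus = Qs - Qd = 66 - 30 = 36

36


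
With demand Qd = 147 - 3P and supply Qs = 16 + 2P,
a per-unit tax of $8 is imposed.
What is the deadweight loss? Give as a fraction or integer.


Pre-tax equilibrium quantity: Q* = 342/5
Post-tax equilibrium quantity: Q_tax = 294/5
Reduction in quantity: Q* - Q_tax = 48/5
DWL = (1/2) * tax * (Q* - Q_tax)
DWL = (1/2) * 8 * 48/5 = 192/5

192/5


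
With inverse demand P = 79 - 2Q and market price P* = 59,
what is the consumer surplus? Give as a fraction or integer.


Maximum willingness to pay (at Q=0): P_max = 79
Quantity demanded at P* = 59:
Q* = (79 - 59)/2 = 10
CS = (1/2) * Q* * (P_max - P*)
CS = (1/2) * 10 * (79 - 59)
CS = (1/2) * 10 * 20 = 100

100


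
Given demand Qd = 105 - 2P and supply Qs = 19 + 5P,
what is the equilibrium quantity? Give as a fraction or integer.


First find equilibrium price:
105 - 2P = 19 + 5P
P* = 86/7 = 86/7
Then substitute into demand:
Q* = 105 - 2 * 86/7 = 563/7

563/7


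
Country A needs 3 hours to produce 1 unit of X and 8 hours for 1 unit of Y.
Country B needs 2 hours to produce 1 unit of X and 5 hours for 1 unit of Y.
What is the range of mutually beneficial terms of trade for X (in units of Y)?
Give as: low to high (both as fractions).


Opportunity cost of X for Country A = hours_X / hours_Y = 3/8 = 3/8 units of Y
Opportunity cost of X for Country B = hours_X / hours_Y = 2/5 = 2/5 units of Y
Terms of trade must be between the two opportunity costs.
Range: 3/8 to 2/5

3/8 to 2/5


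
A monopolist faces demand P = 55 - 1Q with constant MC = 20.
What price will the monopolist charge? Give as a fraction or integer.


MR = 55 - 2Q
Set MR = MC: 55 - 2Q = 20
Q* = 35/2
Substitute into demand:
P* = 55 - 1*35/2 = 75/2

75/2


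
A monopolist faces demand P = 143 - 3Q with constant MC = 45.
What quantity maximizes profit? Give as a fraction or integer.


TR = P*Q = (143 - 3Q)Q = 143Q - 3Q^2
MR = dTR/dQ = 143 - 6Q
Set MR = MC:
143 - 6Q = 45
98 = 6Q
Q* = 98/6 = 49/3

49/3


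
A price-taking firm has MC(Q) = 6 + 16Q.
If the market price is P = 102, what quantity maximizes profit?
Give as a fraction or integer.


In perfect competition, profit is maximized where P = MC.
102 = 6 + 16Q
96 = 16Q
Q* = 96/16 = 6

6


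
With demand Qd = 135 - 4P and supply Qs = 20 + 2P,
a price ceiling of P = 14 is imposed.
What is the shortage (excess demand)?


At P = 14:
Qd = 135 - 4*14 = 79
Qs = 20 + 2*14 = 48
Shortage = Qd - Qs = 79 - 48 = 31

31


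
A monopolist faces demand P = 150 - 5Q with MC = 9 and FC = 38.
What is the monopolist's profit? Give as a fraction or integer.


MR = MC: 150 - 10Q = 9
Q* = 141/10
P* = 150 - 5*141/10 = 159/2
Profit = (P* - MC)*Q* - FC
= (159/2 - 9)*141/10 - 38
= 141/2*141/10 - 38
= 19881/20 - 38 = 19121/20

19121/20


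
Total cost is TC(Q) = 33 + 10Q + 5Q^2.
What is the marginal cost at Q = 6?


MC = dTC/dQ = 10 + 2*5*Q
At Q = 6:
MC = 10 + 10*6
MC = 10 + 60 = 70

70


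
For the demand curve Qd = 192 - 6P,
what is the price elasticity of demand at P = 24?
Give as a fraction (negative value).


dQ/dP = -6
At P = 24: Q = 192 - 6*24 = 48
E = (dQ/dP)(P/Q) = (-6)(24/48) = -3

-3


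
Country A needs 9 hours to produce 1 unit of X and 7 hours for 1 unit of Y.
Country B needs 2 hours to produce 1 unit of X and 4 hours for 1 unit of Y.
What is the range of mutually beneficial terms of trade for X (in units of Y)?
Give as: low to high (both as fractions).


Opportunity cost of X for Country A = hours_X / hours_Y = 9/7 = 9/7 units of Y
Opportunity cost of X for Country B = hours_X / hours_Y = 2/4 = 1/2 units of Y
Terms of trade must be between the two opportunity costs.
Range: 1/2 to 9/7

1/2 to 9/7


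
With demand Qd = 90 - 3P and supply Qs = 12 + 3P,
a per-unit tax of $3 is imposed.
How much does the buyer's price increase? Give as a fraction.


With a per-unit tax, the buyer's price increase depends on relative slopes.
Supply slope: d = 3, Demand slope: b = 3
Buyer's price increase = d * tax / (b + d)
= 3 * 3 / (3 + 3)
= 9 / 6 = 3/2

3/2


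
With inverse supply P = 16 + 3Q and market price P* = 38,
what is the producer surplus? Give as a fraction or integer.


Minimum supply price (at Q=0): P_min = 16
Quantity supplied at P* = 38:
Q* = (38 - 16)/3 = 22/3
PS = (1/2) * Q* * (P* - P_min)
PS = (1/2) * 22/3 * (38 - 16)
PS = (1/2) * 22/3 * 22 = 242/3

242/3


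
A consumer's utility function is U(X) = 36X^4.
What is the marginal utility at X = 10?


MU = dU/dX = 36*4*X^(4-1)
MU = 144*X^3
At X = 10:
MU = 144 * 10^3
MU = 144 * 1000 = 144000

144000


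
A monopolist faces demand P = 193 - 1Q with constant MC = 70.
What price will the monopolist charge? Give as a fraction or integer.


MR = 193 - 2Q
Set MR = MC: 193 - 2Q = 70
Q* = 123/2
Substitute into demand:
P* = 193 - 1*123/2 = 263/2

263/2


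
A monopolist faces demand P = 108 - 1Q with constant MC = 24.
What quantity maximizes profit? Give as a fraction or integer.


TR = P*Q = (108 - 1Q)Q = 108Q - 1Q^2
MR = dTR/dQ = 108 - 2Q
Set MR = MC:
108 - 2Q = 24
84 = 2Q
Q* = 84/2 = 42

42


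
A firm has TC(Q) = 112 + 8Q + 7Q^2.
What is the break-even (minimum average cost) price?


AC(Q) = 112/Q + 8 + 7Q
To minimize: dAC/dQ = -112/Q^2 + 7 = 0
Q^2 = 112/7 = 16
Q* = 4
Min AC = 112/4 + 8 + 7*4
Min AC = 28 + 8 + 28 = 64

64


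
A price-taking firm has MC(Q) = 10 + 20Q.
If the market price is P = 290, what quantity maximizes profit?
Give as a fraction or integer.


In perfect competition, profit is maximized where P = MC.
290 = 10 + 20Q
280 = 20Q
Q* = 280/20 = 14

14


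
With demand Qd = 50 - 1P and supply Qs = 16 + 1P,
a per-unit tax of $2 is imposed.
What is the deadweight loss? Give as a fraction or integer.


Pre-tax equilibrium quantity: Q* = 33
Post-tax equilibrium quantity: Q_tax = 32
Reduction in quantity: Q* - Q_tax = 1
DWL = (1/2) * tax * (Q* - Q_tax)
DWL = (1/2) * 2 * 1 = 1

1


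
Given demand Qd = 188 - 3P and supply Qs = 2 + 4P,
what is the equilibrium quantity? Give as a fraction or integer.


First find equilibrium price:
188 - 3P = 2 + 4P
P* = 186/7 = 186/7
Then substitute into demand:
Q* = 188 - 3 * 186/7 = 758/7

758/7


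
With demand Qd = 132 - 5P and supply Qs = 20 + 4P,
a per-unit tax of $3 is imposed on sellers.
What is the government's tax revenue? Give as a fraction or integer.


With tax on sellers, new supply: Qs' = 20 + 4(P - 3)
= 8 + 4P
New equilibrium quantity:
Q_new = 568/9
Tax revenue = tax * Q_new = 3 * 568/9 = 568/3

568/3


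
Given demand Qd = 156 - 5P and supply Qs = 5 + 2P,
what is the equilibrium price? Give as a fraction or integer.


At equilibrium, Qd = Qs.
156 - 5P = 5 + 2P
156 - 5 = 5P + 2P
151 = 7P
P* = 151/7 = 151/7

151/7


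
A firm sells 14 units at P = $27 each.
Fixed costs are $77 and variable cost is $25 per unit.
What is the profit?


Total Revenue = P * Q = 27 * 14 = $378
Total Cost = FC + VC*Q = 77 + 25*14 = $427
Profit = TR - TC = 378 - 427 = $-49

$-49


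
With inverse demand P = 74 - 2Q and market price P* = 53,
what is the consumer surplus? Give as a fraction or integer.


Maximum willingness to pay (at Q=0): P_max = 74
Quantity demanded at P* = 53:
Q* = (74 - 53)/2 = 21/2
CS = (1/2) * Q* * (P_max - P*)
CS = (1/2) * 21/2 * (74 - 53)
CS = (1/2) * 21/2 * 21 = 441/4

441/4


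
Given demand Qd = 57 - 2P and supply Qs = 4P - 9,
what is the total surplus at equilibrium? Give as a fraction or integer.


Find equilibrium: 57 - 2P = 4P - 9
57 + 9 = 6P
P* = 66/6 = 11
Q* = 4*11 - 9 = 35
Inverse demand: P = 57/2 - Q/2, so P_max = 57/2
Inverse supply: P = 9/4 + Q/4, so P_min = 9/4
CS = (1/2) * 35 * (57/2 - 11) = 1225/4
PS = (1/2) * 35 * (11 - 9/4) = 1225/8
TS = CS + PS = 1225/4 + 1225/8 = 3675/8

3675/8


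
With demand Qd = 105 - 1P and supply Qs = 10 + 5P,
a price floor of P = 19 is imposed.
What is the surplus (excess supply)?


At P = 19:
Qd = 105 - 1*19 = 86
Qs = 10 + 5*19 = 105
Surplus = Qs - Qd = 105 - 86 = 19

19


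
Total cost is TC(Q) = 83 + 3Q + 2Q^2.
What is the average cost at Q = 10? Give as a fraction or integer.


TC(10) = 83 + 3*10 + 2*10^2
TC(10) = 83 + 30 + 200 = 313
AC = TC/Q = 313/10 = 313/10

313/10


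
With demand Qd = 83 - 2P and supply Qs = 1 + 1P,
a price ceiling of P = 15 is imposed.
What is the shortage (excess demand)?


At P = 15:
Qd = 83 - 2*15 = 53
Qs = 1 + 1*15 = 16
Shortage = Qd - Qs = 53 - 16 = 37

37


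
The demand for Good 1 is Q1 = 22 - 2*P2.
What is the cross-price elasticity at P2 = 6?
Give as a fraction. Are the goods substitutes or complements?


dQ1/dP2 = -2
At P2 = 6: Q1 = 22 - 2*6 = 10
Exy = (dQ1/dP2)(P2/Q1) = -2 * 6 / 10 = -6/5
Since Exy < 0, the goods are complements.

-6/5 (complements)


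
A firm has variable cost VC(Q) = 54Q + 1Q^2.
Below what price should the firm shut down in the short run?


AVC(Q) = VC(Q)/Q = 54 + 1Q
AVC is increasing in Q, so minimum AVC is at Q -> 0+.
Min AVC = 54
The firm should shut down if P < 54.

54


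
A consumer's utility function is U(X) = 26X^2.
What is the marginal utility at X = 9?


MU = dU/dX = 26*2*X^(2-1)
MU = 52*X^1
At X = 9:
MU = 52 * 9^1
MU = 52 * 9 = 468

468


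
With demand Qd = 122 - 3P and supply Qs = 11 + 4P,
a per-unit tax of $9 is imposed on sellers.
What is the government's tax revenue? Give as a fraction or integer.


With tax on sellers, new supply: Qs' = 11 + 4(P - 9)
= 4P - 25
New equilibrium quantity:
Q_new = 59
Tax revenue = tax * Q_new = 9 * 59 = 531

531


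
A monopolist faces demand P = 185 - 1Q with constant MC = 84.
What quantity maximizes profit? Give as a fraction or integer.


TR = P*Q = (185 - 1Q)Q = 185Q - 1Q^2
MR = dTR/dQ = 185 - 2Q
Set MR = MC:
185 - 2Q = 84
101 = 2Q
Q* = 101/2 = 101/2

101/2


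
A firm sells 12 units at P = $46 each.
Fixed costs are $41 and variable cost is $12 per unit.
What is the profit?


Total Revenue = P * Q = 46 * 12 = $552
Total Cost = FC + VC*Q = 41 + 12*12 = $185
Profit = TR - TC = 552 - 185 = $367

$367


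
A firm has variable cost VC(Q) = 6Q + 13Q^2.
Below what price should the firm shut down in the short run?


AVC(Q) = VC(Q)/Q = 6 + 13Q
AVC is increasing in Q, so minimum AVC is at Q -> 0+.
Min AVC = 6
The firm should shut down if P < 6.

6


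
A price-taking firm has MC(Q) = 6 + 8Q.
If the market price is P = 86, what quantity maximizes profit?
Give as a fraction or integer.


In perfect competition, profit is maximized where P = MC.
86 = 6 + 8Q
80 = 8Q
Q* = 80/8 = 10

10


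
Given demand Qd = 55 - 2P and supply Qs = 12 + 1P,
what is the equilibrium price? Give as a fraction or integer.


At equilibrium, Qd = Qs.
55 - 2P = 12 + 1P
55 - 12 = 2P + 1P
43 = 3P
P* = 43/3 = 43/3

43/3


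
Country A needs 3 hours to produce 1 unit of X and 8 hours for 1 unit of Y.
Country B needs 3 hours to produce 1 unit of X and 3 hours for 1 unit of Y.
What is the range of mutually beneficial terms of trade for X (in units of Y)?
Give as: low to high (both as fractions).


Opportunity cost of X for Country A = hours_X / hours_Y = 3/8 = 3/8 units of Y
Opportunity cost of X for Country B = hours_X / hours_Y = 3/3 = 1 units of Y
Terms of trade must be between the two opportunity costs.
Range: 3/8 to 1

3/8 to 1


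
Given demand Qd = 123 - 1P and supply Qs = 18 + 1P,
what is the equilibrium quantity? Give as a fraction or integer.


First find equilibrium price:
123 - 1P = 18 + 1P
P* = 105/2 = 105/2
Then substitute into demand:
Q* = 123 - 1 * 105/2 = 141/2

141/2


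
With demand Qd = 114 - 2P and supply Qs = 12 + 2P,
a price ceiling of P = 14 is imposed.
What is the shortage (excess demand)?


At P = 14:
Qd = 114 - 2*14 = 86
Qs = 12 + 2*14 = 40
Shortage = Qd - Qs = 86 - 40 = 46

46


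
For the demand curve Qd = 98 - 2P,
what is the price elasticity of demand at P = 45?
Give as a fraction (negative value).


dQ/dP = -2
At P = 45: Q = 98 - 2*45 = 8
E = (dQ/dP)(P/Q) = (-2)(45/8) = -45/4

-45/4


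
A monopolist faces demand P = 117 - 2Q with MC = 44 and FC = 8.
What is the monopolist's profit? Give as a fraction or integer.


MR = MC: 117 - 4Q = 44
Q* = 73/4
P* = 117 - 2*73/4 = 161/2
Profit = (P* - MC)*Q* - FC
= (161/2 - 44)*73/4 - 8
= 73/2*73/4 - 8
= 5329/8 - 8 = 5265/8

5265/8


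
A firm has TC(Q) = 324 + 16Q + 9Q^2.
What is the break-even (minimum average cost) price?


AC(Q) = 324/Q + 16 + 9Q
To minimize: dAC/dQ = -324/Q^2 + 9 = 0
Q^2 = 324/9 = 36
Q* = 6
Min AC = 324/6 + 16 + 9*6
Min AC = 54 + 16 + 54 = 124

124


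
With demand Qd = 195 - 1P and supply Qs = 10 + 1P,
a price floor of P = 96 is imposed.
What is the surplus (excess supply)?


At P = 96:
Qd = 195 - 1*96 = 99
Qs = 10 + 1*96 = 106
Surplus = Qs - Qd = 106 - 99 = 7

7


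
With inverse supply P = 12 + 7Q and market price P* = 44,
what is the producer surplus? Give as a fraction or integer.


Minimum supply price (at Q=0): P_min = 12
Quantity supplied at P* = 44:
Q* = (44 - 12)/7 = 32/7
PS = (1/2) * Q* * (P* - P_min)
PS = (1/2) * 32/7 * (44 - 12)
PS = (1/2) * 32/7 * 32 = 512/7

512/7


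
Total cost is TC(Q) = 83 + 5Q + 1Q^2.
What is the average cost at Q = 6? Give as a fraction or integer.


TC(6) = 83 + 5*6 + 1*6^2
TC(6) = 83 + 30 + 36 = 149
AC = TC/Q = 149/6 = 149/6

149/6


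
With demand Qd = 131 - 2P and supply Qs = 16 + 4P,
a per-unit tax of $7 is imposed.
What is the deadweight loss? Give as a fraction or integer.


Pre-tax equilibrium quantity: Q* = 278/3
Post-tax equilibrium quantity: Q_tax = 250/3
Reduction in quantity: Q* - Q_tax = 28/3
DWL = (1/2) * tax * (Q* - Q_tax)
DWL = (1/2) * 7 * 28/3 = 98/3

98/3


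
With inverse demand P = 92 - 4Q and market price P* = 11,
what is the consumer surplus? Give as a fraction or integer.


Maximum willingness to pay (at Q=0): P_max = 92
Quantity demanded at P* = 11:
Q* = (92 - 11)/4 = 81/4
CS = (1/2) * Q* * (P_max - P*)
CS = (1/2) * 81/4 * (92 - 11)
CS = (1/2) * 81/4 * 81 = 6561/8

6561/8


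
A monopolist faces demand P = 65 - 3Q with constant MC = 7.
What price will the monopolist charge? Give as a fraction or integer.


MR = 65 - 6Q
Set MR = MC: 65 - 6Q = 7
Q* = 29/3
Substitute into demand:
P* = 65 - 3*29/3 = 36

36


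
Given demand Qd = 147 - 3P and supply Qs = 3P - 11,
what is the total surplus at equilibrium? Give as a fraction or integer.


Find equilibrium: 147 - 3P = 3P - 11
147 + 11 = 6P
P* = 158/6 = 79/3
Q* = 3*79/3 - 11 = 68
Inverse demand: P = 49 - Q/3, so P_max = 49
Inverse supply: P = 11/3 + Q/3, so P_min = 11/3
CS = (1/2) * 68 * (49 - 79/3) = 2312/3
PS = (1/2) * 68 * (79/3 - 11/3) = 2312/3
TS = CS + PS = 2312/3 + 2312/3 = 4624/3

4624/3


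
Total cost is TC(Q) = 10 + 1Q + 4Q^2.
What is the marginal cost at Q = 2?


MC = dTC/dQ = 1 + 2*4*Q
At Q = 2:
MC = 1 + 8*2
MC = 1 + 16 = 17

17


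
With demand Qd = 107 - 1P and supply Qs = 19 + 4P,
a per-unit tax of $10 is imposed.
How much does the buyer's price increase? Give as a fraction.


With a per-unit tax, the buyer's price increase depends on relative slopes.
Supply slope: d = 4, Demand slope: b = 1
Buyer's price increase = d * tax / (b + d)
= 4 * 10 / (1 + 4)
= 40 / 5 = 8

8


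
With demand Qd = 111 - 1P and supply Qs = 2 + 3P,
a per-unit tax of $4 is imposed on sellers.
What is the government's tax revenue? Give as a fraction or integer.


With tax on sellers, new supply: Qs' = 2 + 3(P - 4)
= 3P - 10
New equilibrium quantity:
Q_new = 323/4
Tax revenue = tax * Q_new = 4 * 323/4 = 323

323


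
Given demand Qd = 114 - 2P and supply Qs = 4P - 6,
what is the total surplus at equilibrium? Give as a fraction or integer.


Find equilibrium: 114 - 2P = 4P - 6
114 + 6 = 6P
P* = 120/6 = 20
Q* = 4*20 - 6 = 74
Inverse demand: P = 57 - Q/2, so P_max = 57
Inverse supply: P = 3/2 + Q/4, so P_min = 3/2
CS = (1/2) * 74 * (57 - 20) = 1369
PS = (1/2) * 74 * (20 - 3/2) = 1369/2
TS = CS + PS = 1369 + 1369/2 = 4107/2

4107/2


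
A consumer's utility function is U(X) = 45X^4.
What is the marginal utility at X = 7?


MU = dU/dX = 45*4*X^(4-1)
MU = 180*X^3
At X = 7:
MU = 180 * 7^3
MU = 180 * 343 = 61740

61740


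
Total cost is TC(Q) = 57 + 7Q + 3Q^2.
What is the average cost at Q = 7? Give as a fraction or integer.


TC(7) = 57 + 7*7 + 3*7^2
TC(7) = 57 + 49 + 147 = 253
AC = TC/Q = 253/7 = 253/7

253/7


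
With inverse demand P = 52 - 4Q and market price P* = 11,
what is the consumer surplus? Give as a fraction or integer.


Maximum willingness to pay (at Q=0): P_max = 52
Quantity demanded at P* = 11:
Q* = (52 - 11)/4 = 41/4
CS = (1/2) * Q* * (P_max - P*)
CS = (1/2) * 41/4 * (52 - 11)
CS = (1/2) * 41/4 * 41 = 1681/8

1681/8


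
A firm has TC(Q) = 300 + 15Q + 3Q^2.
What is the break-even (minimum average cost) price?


AC(Q) = 300/Q + 15 + 3Q
To minimize: dAC/dQ = -300/Q^2 + 3 = 0
Q^2 = 300/3 = 100
Q* = 10
Min AC = 300/10 + 15 + 3*10
Min AC = 30 + 15 + 30 = 75

75


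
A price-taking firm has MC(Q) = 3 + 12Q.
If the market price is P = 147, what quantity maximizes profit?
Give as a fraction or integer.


In perfect competition, profit is maximized where P = MC.
147 = 3 + 12Q
144 = 12Q
Q* = 144/12 = 12

12


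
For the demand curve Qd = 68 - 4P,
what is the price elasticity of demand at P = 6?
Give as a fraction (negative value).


dQ/dP = -4
At P = 6: Q = 68 - 4*6 = 44
E = (dQ/dP)(P/Q) = (-4)(6/44) = -6/11

-6/11


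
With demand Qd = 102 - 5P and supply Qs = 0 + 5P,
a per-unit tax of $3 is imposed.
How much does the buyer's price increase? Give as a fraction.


With a per-unit tax, the buyer's price increase depends on relative slopes.
Supply slope: d = 5, Demand slope: b = 5
Buyer's price increase = d * tax / (b + d)
= 5 * 3 / (5 + 5)
= 15 / 10 = 3/2

3/2


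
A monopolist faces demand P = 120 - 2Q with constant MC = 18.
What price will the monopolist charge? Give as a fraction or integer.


MR = 120 - 4Q
Set MR = MC: 120 - 4Q = 18
Q* = 51/2
Substitute into demand:
P* = 120 - 2*51/2 = 69

69


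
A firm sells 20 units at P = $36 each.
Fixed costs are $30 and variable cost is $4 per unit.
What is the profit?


Total Revenue = P * Q = 36 * 20 = $720
Total Cost = FC + VC*Q = 30 + 4*20 = $110
Profit = TR - TC = 720 - 110 = $610

$610


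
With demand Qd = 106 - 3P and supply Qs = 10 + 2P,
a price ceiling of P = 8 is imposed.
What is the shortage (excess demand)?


At P = 8:
Qd = 106 - 3*8 = 82
Qs = 10 + 2*8 = 26
Shortage = Qd - Qs = 82 - 26 = 56

56


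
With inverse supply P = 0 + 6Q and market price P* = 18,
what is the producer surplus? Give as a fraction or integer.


Minimum supply price (at Q=0): P_min = 0
Quantity supplied at P* = 18:
Q* = (18 - 0)/6 = 3
PS = (1/2) * Q* * (P* - P_min)
PS = (1/2) * 3 * (18 - 0)
PS = (1/2) * 3 * 18 = 27

27


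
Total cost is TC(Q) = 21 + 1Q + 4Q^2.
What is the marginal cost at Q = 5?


MC = dTC/dQ = 1 + 2*4*Q
At Q = 5:
MC = 1 + 8*5
MC = 1 + 40 = 41

41


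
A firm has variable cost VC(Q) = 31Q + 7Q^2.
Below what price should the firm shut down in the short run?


AVC(Q) = VC(Q)/Q = 31 + 7Q
AVC is increasing in Q, so minimum AVC is at Q -> 0+.
Min AVC = 31
The firm should shut down if P < 31.

31


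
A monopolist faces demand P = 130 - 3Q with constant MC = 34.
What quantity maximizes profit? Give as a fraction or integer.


TR = P*Q = (130 - 3Q)Q = 130Q - 3Q^2
MR = dTR/dQ = 130 - 6Q
Set MR = MC:
130 - 6Q = 34
96 = 6Q
Q* = 96/6 = 16

16


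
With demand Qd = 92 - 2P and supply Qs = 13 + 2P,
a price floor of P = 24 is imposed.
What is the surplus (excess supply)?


At P = 24:
Qd = 92 - 2*24 = 44
Qs = 13 + 2*24 = 61
Surplus = Qs - Qd = 61 - 44 = 17

17


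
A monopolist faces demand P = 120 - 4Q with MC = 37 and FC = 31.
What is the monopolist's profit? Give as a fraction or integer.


MR = MC: 120 - 8Q = 37
Q* = 83/8
P* = 120 - 4*83/8 = 157/2
Profit = (P* - MC)*Q* - FC
= (157/2 - 37)*83/8 - 31
= 83/2*83/8 - 31
= 6889/16 - 31 = 6393/16

6393/16


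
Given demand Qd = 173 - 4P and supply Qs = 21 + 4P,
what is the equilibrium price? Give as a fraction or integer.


At equilibrium, Qd = Qs.
173 - 4P = 21 + 4P
173 - 21 = 4P + 4P
152 = 8P
P* = 152/8 = 19

19


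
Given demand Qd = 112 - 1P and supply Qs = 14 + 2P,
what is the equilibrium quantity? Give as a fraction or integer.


First find equilibrium price:
112 - 1P = 14 + 2P
P* = 98/3 = 98/3
Then substitute into demand:
Q* = 112 - 1 * 98/3 = 238/3

238/3


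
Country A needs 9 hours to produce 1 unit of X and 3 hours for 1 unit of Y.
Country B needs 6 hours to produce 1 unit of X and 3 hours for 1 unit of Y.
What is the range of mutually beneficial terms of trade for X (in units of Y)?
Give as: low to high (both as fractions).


Opportunity cost of X for Country A = hours_X / hours_Y = 9/3 = 3 units of Y
Opportunity cost of X for Country B = hours_X / hours_Y = 6/3 = 2 units of Y
Terms of trade must be between the two opportunity costs.
Range: 2 to 3

2 to 3


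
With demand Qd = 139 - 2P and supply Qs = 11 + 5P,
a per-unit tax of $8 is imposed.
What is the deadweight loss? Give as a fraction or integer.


Pre-tax equilibrium quantity: Q* = 717/7
Post-tax equilibrium quantity: Q_tax = 91
Reduction in quantity: Q* - Q_tax = 80/7
DWL = (1/2) * tax * (Q* - Q_tax)
DWL = (1/2) * 8 * 80/7 = 320/7

320/7


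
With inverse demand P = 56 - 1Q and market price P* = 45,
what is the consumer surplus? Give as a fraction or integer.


Maximum willingness to pay (at Q=0): P_max = 56
Quantity demanded at P* = 45:
Q* = (56 - 45)/1 = 11
CS = (1/2) * Q* * (P_max - P*)
CS = (1/2) * 11 * (56 - 45)
CS = (1/2) * 11 * 11 = 121/2

121/2


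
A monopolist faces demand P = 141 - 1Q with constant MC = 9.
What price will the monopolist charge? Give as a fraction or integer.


MR = 141 - 2Q
Set MR = MC: 141 - 2Q = 9
Q* = 66
Substitute into demand:
P* = 141 - 1*66 = 75

75


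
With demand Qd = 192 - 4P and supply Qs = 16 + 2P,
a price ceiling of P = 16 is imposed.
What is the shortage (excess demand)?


At P = 16:
Qd = 192 - 4*16 = 128
Qs = 16 + 2*16 = 48
Shortage = Qd - Qs = 128 - 48 = 80

80


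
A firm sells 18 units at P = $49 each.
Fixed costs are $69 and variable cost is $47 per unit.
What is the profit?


Total Revenue = P * Q = 49 * 18 = $882
Total Cost = FC + VC*Q = 69 + 47*18 = $915
Profit = TR - TC = 882 - 915 = $-33

$-33


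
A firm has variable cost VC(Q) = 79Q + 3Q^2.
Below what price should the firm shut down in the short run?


AVC(Q) = VC(Q)/Q = 79 + 3Q
AVC is increasing in Q, so minimum AVC is at Q -> 0+.
Min AVC = 79
The firm should shut down if P < 79.

79


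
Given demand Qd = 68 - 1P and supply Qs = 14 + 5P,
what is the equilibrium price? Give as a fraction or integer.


At equilibrium, Qd = Qs.
68 - 1P = 14 + 5P
68 - 14 = 1P + 5P
54 = 6P
P* = 54/6 = 9

9


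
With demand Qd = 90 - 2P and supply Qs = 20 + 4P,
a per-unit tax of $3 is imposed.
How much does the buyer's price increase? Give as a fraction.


With a per-unit tax, the buyer's price increase depends on relative slopes.
Supply slope: d = 4, Demand slope: b = 2
Buyer's price increase = d * tax / (b + d)
= 4 * 3 / (2 + 4)
= 12 / 6 = 2

2


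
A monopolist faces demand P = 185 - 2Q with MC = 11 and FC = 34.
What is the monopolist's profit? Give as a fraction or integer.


MR = MC: 185 - 4Q = 11
Q* = 87/2
P* = 185 - 2*87/2 = 98
Profit = (P* - MC)*Q* - FC
= (98 - 11)*87/2 - 34
= 87*87/2 - 34
= 7569/2 - 34 = 7501/2

7501/2


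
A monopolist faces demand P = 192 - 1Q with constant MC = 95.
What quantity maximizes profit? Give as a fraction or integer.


TR = P*Q = (192 - 1Q)Q = 192Q - 1Q^2
MR = dTR/dQ = 192 - 2Q
Set MR = MC:
192 - 2Q = 95
97 = 2Q
Q* = 97/2 = 97/2

97/2


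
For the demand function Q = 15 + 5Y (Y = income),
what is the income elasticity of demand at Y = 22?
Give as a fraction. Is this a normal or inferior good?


dQ/dY = 5
At Y = 22: Q = 15 + 5*22 = 125
Ey = (dQ/dY)(Y/Q) = 5 * 22 / 125 = 22/25
Since Ey > 0, this is a normal good.

22/25 (normal good)


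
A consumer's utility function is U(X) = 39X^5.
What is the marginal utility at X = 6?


MU = dU/dX = 39*5*X^(5-1)
MU = 195*X^4
At X = 6:
MU = 195 * 6^4
MU = 195 * 1296 = 252720

252720


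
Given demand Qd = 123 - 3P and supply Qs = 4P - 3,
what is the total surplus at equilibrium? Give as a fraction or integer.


Find equilibrium: 123 - 3P = 4P - 3
123 + 3 = 7P
P* = 126/7 = 18
Q* = 4*18 - 3 = 69
Inverse demand: P = 41 - Q/3, so P_max = 41
Inverse supply: P = 3/4 + Q/4, so P_min = 3/4
CS = (1/2) * 69 * (41 - 18) = 1587/2
PS = (1/2) * 69 * (18 - 3/4) = 4761/8
TS = CS + PS = 1587/2 + 4761/8 = 11109/8

11109/8
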